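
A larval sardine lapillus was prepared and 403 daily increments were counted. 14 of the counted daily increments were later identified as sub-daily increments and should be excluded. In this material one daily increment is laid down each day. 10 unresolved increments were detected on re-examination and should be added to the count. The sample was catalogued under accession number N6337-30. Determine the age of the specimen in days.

399 d

Adjusted count: 403 − 14 + 10 = 399 daily increments.
With a one-to-one daily increment periodicity this is 399 days.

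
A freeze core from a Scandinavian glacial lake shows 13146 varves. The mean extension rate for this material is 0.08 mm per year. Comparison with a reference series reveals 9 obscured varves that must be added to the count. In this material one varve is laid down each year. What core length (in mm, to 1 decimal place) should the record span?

Correcting the raw count gives 13146 + 9 = 13155 true varves.
Length ≈ 0.08 × 13155 = 1052.4 mm.

1052.4 mm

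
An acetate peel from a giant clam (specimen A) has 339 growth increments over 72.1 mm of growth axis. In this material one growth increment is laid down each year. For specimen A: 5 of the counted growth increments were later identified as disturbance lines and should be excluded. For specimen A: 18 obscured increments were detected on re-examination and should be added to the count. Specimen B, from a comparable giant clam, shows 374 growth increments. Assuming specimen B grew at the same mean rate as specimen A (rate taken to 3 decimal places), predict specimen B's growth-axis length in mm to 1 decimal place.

76.7 mm

Specimen A: after corrections the count is 339 − 5 + 18 = 352 growth increments.
A: 72.1 mm over 352 years gives 72.1 / 352 ≈ 0.205 mm/year.
For B, 0.205 mm/year × 374 years = 76.7 mm.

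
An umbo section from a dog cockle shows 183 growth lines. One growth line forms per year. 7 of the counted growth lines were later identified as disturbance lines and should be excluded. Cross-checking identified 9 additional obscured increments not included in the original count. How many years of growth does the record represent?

After corrections the count is 183 − 7 + 9 = 185 growth lines.
With a one-to-one growth line periodicity this is 185 years.

185 years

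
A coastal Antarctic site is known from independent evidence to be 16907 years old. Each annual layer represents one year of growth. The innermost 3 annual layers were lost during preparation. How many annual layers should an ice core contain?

One annual layer per year gives 16907 annual layers over 16907 years.
Subtracting the 3 annual layers not captured gives 16907 − 3 = 16904 annual layers in the record.

16904 annual layers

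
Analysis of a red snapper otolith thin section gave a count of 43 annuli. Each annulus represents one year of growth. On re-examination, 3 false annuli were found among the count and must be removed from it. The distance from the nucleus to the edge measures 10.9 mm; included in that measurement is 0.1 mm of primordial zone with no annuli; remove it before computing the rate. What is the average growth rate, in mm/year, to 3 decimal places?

0.270 mm/year

After corrections the count is 43 − 3 = 40 annuli.
Removing the 0.1 mm offcut leaves 10.9 − 0.1 = 10.8 mm.
Extension rate ≈ 10.8 / 40 = 0.270 mm/year.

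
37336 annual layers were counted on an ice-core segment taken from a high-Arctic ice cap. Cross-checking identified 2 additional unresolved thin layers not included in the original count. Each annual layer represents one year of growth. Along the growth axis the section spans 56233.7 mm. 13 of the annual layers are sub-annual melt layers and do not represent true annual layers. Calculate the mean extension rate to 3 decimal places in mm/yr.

1.507 mm/yr

Correcting the raw count gives 37336 − 13 + 2 = 37325 true annual layers.
Mean rate = 56233.7 mm / 37325 years ≈ 1.507 mm/yr.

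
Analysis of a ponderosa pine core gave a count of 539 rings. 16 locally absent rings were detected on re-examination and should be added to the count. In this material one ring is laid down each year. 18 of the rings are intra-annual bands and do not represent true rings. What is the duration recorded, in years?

After corrections the count is 539 − 18 + 16 = 537 rings.
One ring per year makes the duration 537 years.

537 years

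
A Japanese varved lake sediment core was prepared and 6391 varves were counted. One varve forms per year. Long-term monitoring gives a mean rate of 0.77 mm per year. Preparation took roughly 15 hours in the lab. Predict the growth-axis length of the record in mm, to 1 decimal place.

6391 years of growth are recorded.
6391 years at 0.77 mm/year gives 0.77 × 6391 = 4921.1 mm.

4921.1 mm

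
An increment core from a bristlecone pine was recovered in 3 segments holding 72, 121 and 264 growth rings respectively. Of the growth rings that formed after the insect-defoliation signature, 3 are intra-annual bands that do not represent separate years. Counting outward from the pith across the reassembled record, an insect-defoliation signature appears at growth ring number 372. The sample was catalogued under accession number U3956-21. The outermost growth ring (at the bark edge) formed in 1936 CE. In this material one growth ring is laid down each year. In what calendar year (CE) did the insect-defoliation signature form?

Total growth rings = 72 + 121 + 264 = 457.
The insect-defoliation signature sits at growth ring 372 from the pith, so 457 − 372 = 85 growth rings formed after it.
85 − 3 false = 82 true growth rings after the insect-defoliation signature.
The growth ring at the bark edge is 1936 CE, so the insect-defoliation signature dates to 1936 − 82 = 1854 CE.

1854 CE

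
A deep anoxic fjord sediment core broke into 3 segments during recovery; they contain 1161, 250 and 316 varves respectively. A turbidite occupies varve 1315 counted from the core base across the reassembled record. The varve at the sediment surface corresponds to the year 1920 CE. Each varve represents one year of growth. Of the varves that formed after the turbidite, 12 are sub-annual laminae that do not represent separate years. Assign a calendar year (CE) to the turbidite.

1520 CE

Total varves = 1161 + 250 + 316 = 1727.
The turbidite sits at varve 1315 from the core base, so 1727 − 1315 = 412 varves formed after it.
Removing the 12 false varves leaves 412 − 12 = 400 true varves beyond the turbidite.
The varve at the sediment surface is 1920 CE, so the turbidite dates to 1920 − 400 = 1520 CE.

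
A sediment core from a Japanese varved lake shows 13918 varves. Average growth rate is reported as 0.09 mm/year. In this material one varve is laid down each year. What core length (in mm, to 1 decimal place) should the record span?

The record spans 13918 years at 0.09 mm per year.
Predicted length = 0.09 mm/year × 13918 years = 1252.6 mm.

1252.6 mm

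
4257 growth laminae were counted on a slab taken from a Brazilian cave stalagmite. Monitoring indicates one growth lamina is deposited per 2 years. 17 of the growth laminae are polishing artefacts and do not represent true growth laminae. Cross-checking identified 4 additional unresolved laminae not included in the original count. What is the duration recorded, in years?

Adjusted count: 4257 − 17 + 4 = 4244 growth laminae.
4244 growth laminae at 2 years each span 4244 × 2 = 8488 years.

8488 years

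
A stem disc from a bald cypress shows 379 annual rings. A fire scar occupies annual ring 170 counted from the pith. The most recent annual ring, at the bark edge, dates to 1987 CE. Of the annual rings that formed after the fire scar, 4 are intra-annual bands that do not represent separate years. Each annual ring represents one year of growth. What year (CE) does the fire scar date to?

Between annual ring 170 and the bark edge there are 379 − 170 = 209 annual rings.
209 − 4 false = 205 true annual rings after the fire scar.
The annual ring at the bark edge is 1987 CE, so the fire scar dates to 1987 − 205 = 1782 CE.

1782 CE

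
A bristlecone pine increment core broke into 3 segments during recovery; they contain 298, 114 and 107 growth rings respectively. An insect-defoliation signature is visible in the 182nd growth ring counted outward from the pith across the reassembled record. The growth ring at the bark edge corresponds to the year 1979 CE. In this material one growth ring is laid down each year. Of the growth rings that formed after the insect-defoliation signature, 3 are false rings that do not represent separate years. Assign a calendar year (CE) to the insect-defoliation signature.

1645 CE

Total growth rings = 298 + 114 + 107 = 519.
Between growth ring 182 and the bark edge there are 519 − 182 = 337 growth rings.
337 − 3 false = 334 true growth rings after the insect-defoliation signature.
1979 − 334 = 1645 CE.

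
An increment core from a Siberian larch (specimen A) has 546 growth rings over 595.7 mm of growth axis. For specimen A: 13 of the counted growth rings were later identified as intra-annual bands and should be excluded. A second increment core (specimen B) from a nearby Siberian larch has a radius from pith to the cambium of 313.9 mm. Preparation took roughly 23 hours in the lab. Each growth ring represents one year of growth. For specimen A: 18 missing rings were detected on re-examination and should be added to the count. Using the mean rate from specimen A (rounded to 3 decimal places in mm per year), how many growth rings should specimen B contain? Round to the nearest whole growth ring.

290 growth rings

Specimen A: correcting the raw count gives 546 − 13 + 18 = 551 true growth rings.
A: 595.7 mm over 551 years gives 595.7 / 551 ≈ 1.081 mm/yr.
B spans 313.9 / 1.081 = 290.38 years ≈ 290 growth rings.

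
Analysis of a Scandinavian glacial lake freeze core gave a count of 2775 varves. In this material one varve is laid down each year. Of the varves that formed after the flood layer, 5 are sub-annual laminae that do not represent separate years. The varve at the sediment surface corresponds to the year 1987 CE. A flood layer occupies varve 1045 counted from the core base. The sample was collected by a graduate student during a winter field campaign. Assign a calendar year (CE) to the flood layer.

The flood layer sits at varve 1045 from the core base, so 2775 − 1045 = 1730 varves formed after it.
1730 − 5 false = 1725 true varves after the flood layer.
Counting back 1725 years from 1987 CE places the flood layer in 1987 − 1725 = 262 CE.

262 CE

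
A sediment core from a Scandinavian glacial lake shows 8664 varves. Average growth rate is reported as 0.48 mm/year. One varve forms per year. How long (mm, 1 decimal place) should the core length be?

4158.7 mm

The record spans 8664 years at 0.48 mm per year.
Predicted length = 0.48 mm/year × 8664 years = 4158.7 mm.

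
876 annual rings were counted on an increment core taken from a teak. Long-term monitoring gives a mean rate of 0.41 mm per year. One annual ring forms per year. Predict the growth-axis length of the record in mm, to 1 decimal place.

359.2 mm

876 years of growth are recorded.
Length ≈ 0.41 × 876 = 359.2 mm.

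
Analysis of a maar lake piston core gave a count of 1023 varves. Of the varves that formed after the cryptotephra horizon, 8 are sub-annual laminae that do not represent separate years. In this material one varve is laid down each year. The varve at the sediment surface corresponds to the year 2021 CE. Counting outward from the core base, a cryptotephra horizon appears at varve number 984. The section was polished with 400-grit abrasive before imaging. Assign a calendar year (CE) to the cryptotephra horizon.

1990 CE

Between varve 984 and the sediment surface there are 1023 − 984 = 39 varves.
Removing the 8 false varves leaves 39 − 8 = 31 true varves beyond the cryptotephra horizon.
2021 − 31 = 1990 CE.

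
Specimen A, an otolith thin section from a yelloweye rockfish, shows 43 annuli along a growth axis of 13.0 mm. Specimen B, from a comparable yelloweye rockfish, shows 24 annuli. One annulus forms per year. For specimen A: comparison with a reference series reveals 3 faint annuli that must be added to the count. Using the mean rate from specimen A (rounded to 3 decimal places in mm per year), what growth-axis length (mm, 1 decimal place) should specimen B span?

Specimen A: true annulus count = 43 + 3 = 46.
A: Mean rate = 13.0 mm / 46 years ≈ 0.283 mm/year.
For B, 0.283 mm/year × 24 years = 6.8 mm.

6.8 mm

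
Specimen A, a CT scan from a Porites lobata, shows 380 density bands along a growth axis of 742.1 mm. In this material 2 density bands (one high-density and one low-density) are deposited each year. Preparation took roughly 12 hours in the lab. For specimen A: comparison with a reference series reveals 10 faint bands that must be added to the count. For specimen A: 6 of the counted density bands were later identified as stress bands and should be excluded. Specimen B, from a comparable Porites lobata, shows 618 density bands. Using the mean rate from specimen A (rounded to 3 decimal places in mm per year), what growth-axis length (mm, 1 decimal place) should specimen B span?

1194.3 mm

Specimen A: after corrections the count is 380 − 6 + 10 = 384 density bands.
Specimen A: 384 density bands at 2 per year is 384 / 2 = 192 years.
A: Extension rate ≈ 742.1 / 192 = 3.865 mm/yr.
Specimen B: dividing by 2 density bands per year: 618 / 2 = 309 years. B's length ≈ 3.865 × 309 = 1194.3 mm.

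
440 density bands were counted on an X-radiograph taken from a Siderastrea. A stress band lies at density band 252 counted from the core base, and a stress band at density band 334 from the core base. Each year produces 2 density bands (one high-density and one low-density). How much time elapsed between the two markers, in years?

334 − 252 = 82 density bands lie between the two events.
82 density bands at 2 per year is 82 / 2 = 41 years.

41 yr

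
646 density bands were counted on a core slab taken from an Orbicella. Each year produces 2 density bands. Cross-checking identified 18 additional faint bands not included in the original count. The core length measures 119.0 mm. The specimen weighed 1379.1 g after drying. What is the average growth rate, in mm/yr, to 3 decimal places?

Correcting the raw count gives 646 + 18 = 664 true density bands.
Dividing by 2 density bands per year: 664 / 2 = 332 years.
Extension rate ≈ 119.0 / 332 = 0.358 mm/yr.

0.358 mm/yr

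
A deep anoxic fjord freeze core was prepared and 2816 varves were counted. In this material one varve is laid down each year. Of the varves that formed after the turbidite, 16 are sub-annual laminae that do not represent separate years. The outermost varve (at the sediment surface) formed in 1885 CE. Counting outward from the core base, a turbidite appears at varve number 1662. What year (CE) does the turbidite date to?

747 CE

2816 − 1662 = 1154 varves lie beyond the turbidite toward the sediment surface.
1154 − 16 false = 1138 true varves after the turbidite.
The varve at the sediment surface is 1885 CE, so the turbidite dates to 1885 − 1138 = 747 CE.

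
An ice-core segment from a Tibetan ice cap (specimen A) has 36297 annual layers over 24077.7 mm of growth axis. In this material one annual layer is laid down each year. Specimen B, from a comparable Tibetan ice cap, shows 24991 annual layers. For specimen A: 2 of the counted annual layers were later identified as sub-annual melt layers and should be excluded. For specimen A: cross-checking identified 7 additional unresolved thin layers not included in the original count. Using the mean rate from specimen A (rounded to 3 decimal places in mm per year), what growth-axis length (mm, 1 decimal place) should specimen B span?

16569.0 mm

Specimen A: true annual layer count = 36297 − 2 + 7 = 36302.
A: Extension rate ≈ 24077.7 / 36302 = 0.663 mm/year.
Length of B = 0.663 × 24991 = 16569.0 mm.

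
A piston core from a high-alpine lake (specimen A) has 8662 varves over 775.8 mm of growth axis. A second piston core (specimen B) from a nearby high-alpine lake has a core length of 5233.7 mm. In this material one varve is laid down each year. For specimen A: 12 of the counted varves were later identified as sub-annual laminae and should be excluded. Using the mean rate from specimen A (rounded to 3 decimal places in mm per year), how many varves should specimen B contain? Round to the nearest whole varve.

58152 varves

Specimen A: after corrections the count is 8662 − 12 = 8650 varves.
A: Mean rate = 775.8 mm / 8650 years ≈ 0.090 mm per year.
Specimen B: 5233.7 mm / 0.090 mm per year = 58152.22 years ≈ 58152 varves.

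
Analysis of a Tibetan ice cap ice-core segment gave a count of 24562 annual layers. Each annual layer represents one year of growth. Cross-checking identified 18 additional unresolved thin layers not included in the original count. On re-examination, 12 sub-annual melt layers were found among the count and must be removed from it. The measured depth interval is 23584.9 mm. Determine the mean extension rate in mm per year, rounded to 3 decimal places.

0.960 mm per year

Correcting the raw count gives 24562 − 12 + 18 = 24568 true annual layers.
Mean rate = 23584.9 mm / 24568 years ≈ 0.960 mm per year.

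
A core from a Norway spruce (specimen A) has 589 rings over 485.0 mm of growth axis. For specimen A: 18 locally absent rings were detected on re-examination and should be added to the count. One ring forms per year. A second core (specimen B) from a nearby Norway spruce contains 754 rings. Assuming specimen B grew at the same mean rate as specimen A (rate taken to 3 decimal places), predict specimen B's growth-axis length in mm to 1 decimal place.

Specimen A: adjusted count: 589 + 18 = 607 rings.
A: Mean rate = 485.0 mm / 607 years ≈ 0.799 mm per year.
Length of B = 0.799 × 754 = 602.4 mm.

602.4 mm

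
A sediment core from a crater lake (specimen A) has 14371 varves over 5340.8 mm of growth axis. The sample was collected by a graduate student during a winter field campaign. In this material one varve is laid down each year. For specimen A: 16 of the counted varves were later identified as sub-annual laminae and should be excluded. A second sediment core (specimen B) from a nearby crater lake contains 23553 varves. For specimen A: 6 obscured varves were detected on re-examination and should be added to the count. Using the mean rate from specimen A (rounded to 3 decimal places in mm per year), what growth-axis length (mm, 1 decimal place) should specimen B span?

8761.7 mm

Specimen A: after corrections the count is 14371 − 16 + 6 = 14361 varves.
A: Mean rate = 5340.8 mm / 14361 years ≈ 0.372 mm/year.
B's length ≈ 0.372 × 23553 = 8761.7 mm.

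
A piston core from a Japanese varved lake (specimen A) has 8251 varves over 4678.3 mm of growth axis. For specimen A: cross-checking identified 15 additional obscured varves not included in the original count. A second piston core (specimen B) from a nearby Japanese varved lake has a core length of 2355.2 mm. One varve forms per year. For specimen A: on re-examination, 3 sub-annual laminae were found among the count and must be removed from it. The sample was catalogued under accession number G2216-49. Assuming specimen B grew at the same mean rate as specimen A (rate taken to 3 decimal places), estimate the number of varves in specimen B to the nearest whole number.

4161 varves

Specimen A: adjusted count: 8251 − 3 + 15 = 8263 varves.
A: 4678.3 mm over 8263 years gives 4678.3 / 8263 ≈ 0.566 mm per year.
For B, 2355.2 / 0.566 = 4161.13 years ≈ 4161 varves.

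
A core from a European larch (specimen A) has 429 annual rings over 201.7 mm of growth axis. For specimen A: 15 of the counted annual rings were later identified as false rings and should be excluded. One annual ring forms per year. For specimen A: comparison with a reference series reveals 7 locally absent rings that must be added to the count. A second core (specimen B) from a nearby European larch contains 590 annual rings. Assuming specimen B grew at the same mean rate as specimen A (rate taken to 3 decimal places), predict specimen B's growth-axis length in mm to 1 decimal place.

282.6 mm

Specimen A: true annual ring count = 429 − 15 + 7 = 421.
A: 201.7 mm over 421 years gives 201.7 / 421 ≈ 0.479 mm/year.
Length of B = 0.479 × 590 = 282.6 mm.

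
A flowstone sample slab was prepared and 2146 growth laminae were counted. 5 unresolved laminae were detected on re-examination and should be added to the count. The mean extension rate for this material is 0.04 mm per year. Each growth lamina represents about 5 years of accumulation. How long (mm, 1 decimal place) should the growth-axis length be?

430.2 mm

Adjusted count: 2146 + 5 = 2151 growth laminae.
2151 growth laminae at 5 years each span 2151 × 5 = 10755 years.
10755 years at 0.04 mm/year gives 0.04 × 10755 = 430.2 mm.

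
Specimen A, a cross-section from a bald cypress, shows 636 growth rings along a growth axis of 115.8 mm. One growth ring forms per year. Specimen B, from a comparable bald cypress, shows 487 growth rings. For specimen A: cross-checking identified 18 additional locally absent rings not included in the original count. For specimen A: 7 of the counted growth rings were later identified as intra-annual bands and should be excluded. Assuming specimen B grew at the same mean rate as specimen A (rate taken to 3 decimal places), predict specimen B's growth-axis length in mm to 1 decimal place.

87.2 mm

Specimen A: after corrections the count is 636 − 7 + 18 = 647 growth rings.
A: Extension rate ≈ 115.8 / 647 = 0.179 mm/yr.
B's length ≈ 0.179 × 487 = 87.2 mm.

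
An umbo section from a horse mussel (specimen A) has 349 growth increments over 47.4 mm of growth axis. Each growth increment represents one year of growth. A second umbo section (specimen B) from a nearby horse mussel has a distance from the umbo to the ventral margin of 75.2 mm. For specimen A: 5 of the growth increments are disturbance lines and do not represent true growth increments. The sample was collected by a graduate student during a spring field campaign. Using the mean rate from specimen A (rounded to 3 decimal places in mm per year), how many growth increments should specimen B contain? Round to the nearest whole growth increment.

545 growth increments

Specimen A: correcting the raw count gives 349 − 5 = 344 true growth increments.
A: Mean rate = 47.4 mm / 344 years ≈ 0.138 mm per year.
Specimen B: 75.2 mm / 0.138 mm per year = 544.93 years ≈ 545 growth increments.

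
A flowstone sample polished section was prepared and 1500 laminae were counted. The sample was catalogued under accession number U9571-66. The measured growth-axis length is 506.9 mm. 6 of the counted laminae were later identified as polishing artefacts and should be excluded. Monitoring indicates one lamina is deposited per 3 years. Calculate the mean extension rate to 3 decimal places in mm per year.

Adjusted count: 1500 − 6 = 1494 laminae.
Multiplying by 3 years per lamina: 1494 × 3 = 4482 years.
Mean rate = 506.9 mm / 4482 years ≈ 0.113 mm per year.

0.113 mm per year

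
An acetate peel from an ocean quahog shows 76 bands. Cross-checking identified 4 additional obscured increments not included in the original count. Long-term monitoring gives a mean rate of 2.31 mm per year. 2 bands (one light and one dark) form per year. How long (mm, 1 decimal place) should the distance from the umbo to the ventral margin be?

Correcting the raw count gives 76 + 4 = 80 true bands.
With 2 bands per year, 80 / 2 = 40 years.
40 years at 2.31 mm/year gives 2.31 × 40 = 92.4 mm.

92.4 mm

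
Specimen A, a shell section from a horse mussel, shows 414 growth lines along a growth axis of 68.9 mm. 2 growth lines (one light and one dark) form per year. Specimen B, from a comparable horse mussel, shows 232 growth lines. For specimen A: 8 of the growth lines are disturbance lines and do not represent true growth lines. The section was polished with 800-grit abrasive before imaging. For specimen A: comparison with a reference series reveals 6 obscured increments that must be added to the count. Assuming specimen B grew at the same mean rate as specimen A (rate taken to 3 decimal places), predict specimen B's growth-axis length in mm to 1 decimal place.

38.7 mm

Specimen A: correcting the raw count gives 414 − 8 + 6 = 412 true growth lines.
Specimen A: dividing by 2 growth lines per year: 412 / 2 = 206 years.
A: Extension rate ≈ 68.9 / 206 = 0.334 mm/yr.
Specimen B: with 2 growth lines per year, 232 / 2 = 116 years. Length of B = 0.334 × 116 = 38.7 mm.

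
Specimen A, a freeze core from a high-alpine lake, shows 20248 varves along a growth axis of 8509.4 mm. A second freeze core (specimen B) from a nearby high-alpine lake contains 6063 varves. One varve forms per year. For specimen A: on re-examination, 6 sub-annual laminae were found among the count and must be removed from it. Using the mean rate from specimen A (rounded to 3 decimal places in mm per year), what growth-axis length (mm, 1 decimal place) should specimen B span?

2546.5 mm

Specimen A: true varve count = 20248 − 6 = 20242.
A: Mean rate = 8509.4 mm / 20242 years ≈ 0.420 mm/yr.
For B, 0.420 mm/year × 6063 years = 2546.5 mm.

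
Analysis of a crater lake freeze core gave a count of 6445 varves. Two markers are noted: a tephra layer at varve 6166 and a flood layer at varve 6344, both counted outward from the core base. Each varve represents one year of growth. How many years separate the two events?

Separation: 6344 − 6166 = 178 varves.
One varve per year makes the interval 178 years.

178 yr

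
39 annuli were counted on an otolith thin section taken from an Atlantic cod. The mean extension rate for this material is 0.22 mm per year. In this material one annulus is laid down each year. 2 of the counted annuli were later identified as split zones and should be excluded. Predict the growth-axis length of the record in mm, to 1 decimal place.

Correcting the raw count gives 39 − 2 = 37 true annuli.
Predicted length = 0.22 mm/year × 37 years = 8.1 mm.

8.1 mm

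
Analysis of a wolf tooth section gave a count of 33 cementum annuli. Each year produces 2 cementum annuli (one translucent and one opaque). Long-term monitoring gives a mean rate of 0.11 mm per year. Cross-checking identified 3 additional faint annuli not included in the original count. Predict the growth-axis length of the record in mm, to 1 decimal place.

2.0 mm

True cementum annulus count = 33 + 3 = 36.
With 2 cementum annuli per year, 36 / 2 = 18 years.
Length ≈ 0.11 × 18 = 2.0 mm.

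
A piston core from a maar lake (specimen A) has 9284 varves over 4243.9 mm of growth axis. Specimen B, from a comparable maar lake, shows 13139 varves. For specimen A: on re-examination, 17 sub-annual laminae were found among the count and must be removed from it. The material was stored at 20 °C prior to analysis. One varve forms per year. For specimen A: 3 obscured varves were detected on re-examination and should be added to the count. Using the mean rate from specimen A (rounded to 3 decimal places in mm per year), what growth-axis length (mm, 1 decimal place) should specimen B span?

6017.7 mm

Specimen A: adjusted count: 9284 − 17 + 3 = 9270 varves.
A: Mean rate = 4243.9 mm / 9270 years ≈ 0.458 mm/year.
Length of B = 0.458 × 13139 = 6017.7 mm.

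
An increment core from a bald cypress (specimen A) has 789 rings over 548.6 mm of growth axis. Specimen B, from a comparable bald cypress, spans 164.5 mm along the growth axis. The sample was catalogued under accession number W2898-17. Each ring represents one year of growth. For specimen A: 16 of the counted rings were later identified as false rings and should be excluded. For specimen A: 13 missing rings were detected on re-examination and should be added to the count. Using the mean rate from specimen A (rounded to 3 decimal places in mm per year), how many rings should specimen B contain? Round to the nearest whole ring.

Specimen A: after corrections the count is 789 − 16 + 13 = 786 rings.
A: 548.6 mm over 786 years gives 548.6 / 786 ≈ 0.698 mm/yr.
For B, 164.5 / 0.698 = 235.67 years ≈ 236 rings.

236 rings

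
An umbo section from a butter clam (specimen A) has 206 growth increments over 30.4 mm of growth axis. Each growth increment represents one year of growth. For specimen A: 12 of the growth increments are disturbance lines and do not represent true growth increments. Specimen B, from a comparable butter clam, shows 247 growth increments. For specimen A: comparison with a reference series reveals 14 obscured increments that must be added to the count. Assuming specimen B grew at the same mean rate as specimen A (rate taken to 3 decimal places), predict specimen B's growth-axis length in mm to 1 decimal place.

36.1 mm

Specimen A: after corrections the count is 206 − 12 + 14 = 208 growth increments.
A: Mean rate = 30.4 mm / 208 years ≈ 0.146 mm/year.
For B, 0.146 mm/year × 247 years = 36.1 mm.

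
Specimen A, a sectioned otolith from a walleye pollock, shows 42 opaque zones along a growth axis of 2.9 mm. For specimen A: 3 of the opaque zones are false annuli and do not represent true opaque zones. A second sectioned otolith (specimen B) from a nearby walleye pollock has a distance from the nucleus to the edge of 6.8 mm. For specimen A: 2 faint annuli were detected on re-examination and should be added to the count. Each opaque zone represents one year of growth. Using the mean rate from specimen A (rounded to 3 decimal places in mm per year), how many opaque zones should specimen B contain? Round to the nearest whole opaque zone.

96 opaque zones

Specimen A: after corrections the count is 42 − 3 + 2 = 41 opaque zones.
A: Extension rate ≈ 2.9 / 41 = 0.071 mm per year.
B spans 6.8 / 0.071 = 95.77 years ≈ 96 opaque zones.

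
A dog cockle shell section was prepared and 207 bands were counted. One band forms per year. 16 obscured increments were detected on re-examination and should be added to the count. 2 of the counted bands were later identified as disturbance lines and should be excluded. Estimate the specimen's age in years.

True band count = 207 − 2 + 16 = 221.
One band per year makes the duration 221 years.

221 years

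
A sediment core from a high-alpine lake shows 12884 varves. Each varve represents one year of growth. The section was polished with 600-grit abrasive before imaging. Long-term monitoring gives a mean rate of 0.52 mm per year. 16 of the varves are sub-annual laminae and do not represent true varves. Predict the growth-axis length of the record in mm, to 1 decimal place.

After corrections the count is 12884 − 16 = 12868 varves.
Predicted length = 0.52 mm/year × 12868 years = 6691.4 mm.

6691.4 mm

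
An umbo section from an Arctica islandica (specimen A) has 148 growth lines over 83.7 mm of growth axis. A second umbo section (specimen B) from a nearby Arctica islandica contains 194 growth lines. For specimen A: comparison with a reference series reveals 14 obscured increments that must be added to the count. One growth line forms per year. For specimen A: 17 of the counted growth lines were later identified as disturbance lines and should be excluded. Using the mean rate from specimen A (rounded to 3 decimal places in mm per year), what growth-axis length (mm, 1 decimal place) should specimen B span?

111.9 mm

Specimen A: after corrections the count is 148 − 17 + 14 = 145 growth lines.
A: 83.7 mm over 145 years gives 83.7 / 145 ≈ 0.577 mm per year.
Length of B = 0.577 × 194 = 111.9 mm.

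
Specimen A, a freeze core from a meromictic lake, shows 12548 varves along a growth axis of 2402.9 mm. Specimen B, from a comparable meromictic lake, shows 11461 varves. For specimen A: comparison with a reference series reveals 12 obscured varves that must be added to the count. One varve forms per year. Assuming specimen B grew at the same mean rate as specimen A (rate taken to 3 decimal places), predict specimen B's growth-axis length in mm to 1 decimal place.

2189.1 mm

Specimen A: correcting the raw count gives 12548 + 12 = 12560 true varves.
A: Mean rate = 2402.9 mm / 12560 years ≈ 0.191 mm/yr.
B's length ≈ 0.191 × 11461 = 2189.1 mm.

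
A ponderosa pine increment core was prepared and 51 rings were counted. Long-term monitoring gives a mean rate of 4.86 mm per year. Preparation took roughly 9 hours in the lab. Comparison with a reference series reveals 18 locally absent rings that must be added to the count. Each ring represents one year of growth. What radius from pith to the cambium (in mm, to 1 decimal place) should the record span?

335.3 mm

Correcting the raw count gives 51 + 18 = 69 true rings.
Length ≈ 4.86 × 69 = 335.3 mm.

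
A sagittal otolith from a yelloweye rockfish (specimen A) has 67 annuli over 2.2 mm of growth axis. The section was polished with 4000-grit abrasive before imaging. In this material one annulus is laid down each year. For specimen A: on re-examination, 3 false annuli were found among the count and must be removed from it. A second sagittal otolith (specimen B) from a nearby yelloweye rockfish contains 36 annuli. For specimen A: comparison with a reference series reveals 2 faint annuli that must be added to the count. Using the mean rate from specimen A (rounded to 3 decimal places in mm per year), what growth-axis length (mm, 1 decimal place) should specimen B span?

Specimen A: adjusted count: 67 − 3 + 2 = 66 annuli.
A: Mean rate = 2.2 mm / 66 years ≈ 0.033 mm/yr.
Length of B = 0.033 × 36 = 1.2 mm.

1.2 mm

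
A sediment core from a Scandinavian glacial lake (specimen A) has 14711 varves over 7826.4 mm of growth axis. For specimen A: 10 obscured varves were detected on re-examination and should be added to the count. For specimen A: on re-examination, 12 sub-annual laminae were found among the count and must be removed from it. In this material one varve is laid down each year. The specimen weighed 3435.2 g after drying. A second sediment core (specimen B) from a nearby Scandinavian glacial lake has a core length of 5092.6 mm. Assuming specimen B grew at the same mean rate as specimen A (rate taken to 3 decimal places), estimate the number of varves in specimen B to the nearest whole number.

9573 varves

Specimen A: adjusted count: 14711 − 12 + 10 = 14709 varves.
A: Mean rate = 7826.4 mm / 14709 years ≈ 0.532 mm per year.
Specimen B: 5092.6 mm / 0.532 mm per year = 9572.56 years ≈ 9573 varves.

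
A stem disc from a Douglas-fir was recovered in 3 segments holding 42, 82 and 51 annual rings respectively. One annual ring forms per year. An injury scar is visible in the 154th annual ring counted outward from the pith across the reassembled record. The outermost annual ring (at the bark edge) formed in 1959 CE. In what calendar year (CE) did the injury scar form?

Total annual rings = 42 + 82 + 51 = 175.
175 − 154 = 21 annual rings lie beyond the injury scar toward the bark edge.
The annual ring at the bark edge is 1959 CE, so the injury scar dates to 1959 − 21 = 1938 CE.

1938 CE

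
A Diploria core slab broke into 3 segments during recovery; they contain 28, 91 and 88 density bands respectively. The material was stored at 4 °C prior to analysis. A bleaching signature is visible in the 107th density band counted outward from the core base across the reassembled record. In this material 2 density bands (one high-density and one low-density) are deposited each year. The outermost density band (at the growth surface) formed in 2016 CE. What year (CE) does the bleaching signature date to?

Total density bands = 28 + 91 + 88 = 207.
207 − 107 = 100 density bands lie beyond the bleaching signature toward the growth surface.
100 density bands at 2 per year is 100 / 2 = 50 years.
2016 − 50 = 1966 CE.

1966 CE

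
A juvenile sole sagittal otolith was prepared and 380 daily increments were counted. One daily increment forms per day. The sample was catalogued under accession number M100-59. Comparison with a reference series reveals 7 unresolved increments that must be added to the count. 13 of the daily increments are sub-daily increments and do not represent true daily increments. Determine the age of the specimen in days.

374 d

Correcting the raw count gives 380 − 13 + 7 = 374 true daily increments.
With a one-to-one daily increment periodicity this is 374 days.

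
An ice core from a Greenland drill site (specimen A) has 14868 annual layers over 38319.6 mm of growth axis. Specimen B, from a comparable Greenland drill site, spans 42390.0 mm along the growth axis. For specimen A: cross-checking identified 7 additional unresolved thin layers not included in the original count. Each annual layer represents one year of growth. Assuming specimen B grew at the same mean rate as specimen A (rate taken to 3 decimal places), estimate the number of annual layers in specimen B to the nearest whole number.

Specimen A: after corrections the count is 14868 + 7 = 14875 annual layers.
A: Extension rate ≈ 38319.6 / 14875 = 2.576 mm/year.
Specimen B: 42390.0 mm / 2.576 mm per year = 16455.75 years ≈ 16456 annual layers.

16456 annual layers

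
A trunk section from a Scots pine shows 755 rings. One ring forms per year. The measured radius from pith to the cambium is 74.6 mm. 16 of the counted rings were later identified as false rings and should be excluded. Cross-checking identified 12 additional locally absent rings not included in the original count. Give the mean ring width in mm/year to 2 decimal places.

Correcting the raw count gives 755 − 16 + 12 = 751 true rings.
74.6 mm over 751 years gives 74.6 / 751 ≈ 0.10 mm/year.

0.10 mm/year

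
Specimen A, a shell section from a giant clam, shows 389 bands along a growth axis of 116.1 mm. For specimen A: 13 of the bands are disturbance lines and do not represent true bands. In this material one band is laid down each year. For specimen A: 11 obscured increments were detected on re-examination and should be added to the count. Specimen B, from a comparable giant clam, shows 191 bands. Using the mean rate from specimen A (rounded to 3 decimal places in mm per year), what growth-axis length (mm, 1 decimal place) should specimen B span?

57.3 mm

Specimen A: correcting the raw count gives 389 − 13 + 11 = 387 true bands.
A: Mean rate = 116.1 mm / 387 years ≈ 0.300 mm/year.
For B, 0.300 mm/year × 191 years = 57.3 mm.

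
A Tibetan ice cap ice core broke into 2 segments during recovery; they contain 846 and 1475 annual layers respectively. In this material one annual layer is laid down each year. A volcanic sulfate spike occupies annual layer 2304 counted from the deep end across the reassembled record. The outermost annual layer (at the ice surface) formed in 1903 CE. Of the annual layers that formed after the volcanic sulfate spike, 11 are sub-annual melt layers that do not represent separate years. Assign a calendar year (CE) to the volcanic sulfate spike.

Total annual layers = 846 + 1475 = 2321.
Between annual layer 2304 and the ice surface there are 2321 − 2304 = 17 annual layers.
Removing the 11 false annual layers leaves 17 − 11 = 6 true annual layers beyond the volcanic sulfate spike.
Counting back 6 years from 1903 CE places the volcanic sulfate spike in 1903 − 6 = 1897 CE.

1897 CE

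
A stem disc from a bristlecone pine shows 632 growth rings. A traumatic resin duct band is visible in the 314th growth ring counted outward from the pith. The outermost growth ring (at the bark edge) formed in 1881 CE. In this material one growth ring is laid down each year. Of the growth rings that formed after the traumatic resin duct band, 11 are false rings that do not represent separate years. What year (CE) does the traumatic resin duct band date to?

Between growth ring 314 and the bark edge there are 632 − 314 = 318 growth rings.
318 − 11 false = 307 true growth rings after the traumatic resin duct band.
1881 − 307 = 1574 CE.

1574 CE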